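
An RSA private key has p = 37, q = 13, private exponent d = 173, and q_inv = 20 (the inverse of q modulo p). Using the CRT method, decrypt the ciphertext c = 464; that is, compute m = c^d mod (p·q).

328

d_p = d mod (p−1) = 173 mod 36 = 29; d_q = d mod (q−1) = 5.
m₁ = c^(d_p) mod p: c ≡ 20 (mod 37), and 20^29 mod 37 = 32.
m₂ = c^(d_q) mod q: c ≡ 9 (mod 13), and 9^5 mod 13 = 3.
h = q_inv·(m₁ − m₂) mod p = 20·(32 − 3) mod 37 = 25.
m = m₂ + h·q = 3 + 25·13 = 328.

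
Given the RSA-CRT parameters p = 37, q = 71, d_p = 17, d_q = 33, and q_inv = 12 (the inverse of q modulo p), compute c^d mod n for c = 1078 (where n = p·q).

m₁ = c^(d_p) mod p: c ≡ 5 (mod 37), and 5^17 mod 37 = 22.
m₂ = c^(d_q) mod q: c ≡ 13 (mod 71), and 13^33 mod 71 = 21.
h = q_inv·(m₁ − m₂) mod p = 12·(22 − 21) mod 37 = 12.
m = m₂ + h·q = 21 + 12·71 = 873.

873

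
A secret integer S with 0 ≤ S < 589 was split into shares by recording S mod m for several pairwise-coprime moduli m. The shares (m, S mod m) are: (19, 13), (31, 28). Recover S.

From S ≡ 13 (mod 19) write S = 13 + 19t. Substituting into S ≡ 28 (mod 31) gives 19t ≡ 15 (mod 31), and since 19⁻¹ ≡ 18 (mod 31), t ≡ 22. Hence S ≡ 13 + 19·22 = 431 (mod 589).

431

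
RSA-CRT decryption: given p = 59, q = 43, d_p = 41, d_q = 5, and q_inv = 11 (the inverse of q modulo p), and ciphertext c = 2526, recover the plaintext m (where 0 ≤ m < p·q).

m₁ = c^(d_p) mod p: c ≡ 48 (mod 59), and 48^41 mod 59 = 21.
m₂ = c^(d_q) mod q: c ≡ 32 (mod 43), and 32^5 mod 43 = 27.
h = q_inv·(m₁ − m₂) mod p = 11·(21 − 27) mod 59 = 52.
m = m₂ + h·q = 27 + 52·43 = 2263.

2263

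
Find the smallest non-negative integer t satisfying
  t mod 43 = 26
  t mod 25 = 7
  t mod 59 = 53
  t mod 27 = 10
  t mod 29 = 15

46769707

From t ≡ 26 (mod 43) write t = 26 + 43s. Substituting into t ≡ 7 (mod 25) gives 43s ≡ 6 (mod 25), and since 18⁻¹ ≡ 7 (mod 25), s ≡ 17. Hence t ≡ 26 + 43·17 = 757 (mod 1075).
From t ≡ 757 (mod 1075) write t = 757 + 1075s. Substituting into t ≡ 53 (mod 59) gives 1075s ≡ 4 (mod 59), and since 13⁻¹ ≡ 50 (mod 59), s ≡ 23. Hence t ≡ 757 + 1075·23 = 25482 (mod 63425).
From t ≡ 25482 (mod 63425) write t = 25482 + 63425s. Substituting into t ≡ 10 (mod 27) gives 63425s ≡ 16 (mod 27), and since 2⁻¹ ≡ 14 (mod 27), s ≡ 8. Hence t ≡ 25482 + 63425·8 = 532882 (mod 1712475).
From t ≡ 532882 (mod 1712475) write t = 532882 + 1712475s. Substituting into t ≡ 15 (mod 29) gives 1712475s ≡ 8 (mod 29), and since 25⁻¹ ≡ 7 (mod 29), s ≡ 27. Hence t ≡ 532882 + 1712475·27 = 46769707 (mod 49661775).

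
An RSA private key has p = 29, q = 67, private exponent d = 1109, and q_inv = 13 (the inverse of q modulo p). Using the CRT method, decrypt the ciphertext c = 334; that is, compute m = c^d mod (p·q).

d_p = d mod (p−1) = 1109 mod 28 = 17; d_q = d mod (q−1) = 53.
m₁ = c^(d_p) mod p: c ≡ 15 (mod 29), and 15^17 mod 29 = 18.
m₂ = c^(d_q) mod q: c ≡ 66 (mod 67), and 66^53 mod 67 = 66.
h = q_inv·(m₁ − m₂) mod p = 13·(18 − 66) mod 29 = 14.
m = m₂ + h·q = 66 + 14·67 = 1004.

1004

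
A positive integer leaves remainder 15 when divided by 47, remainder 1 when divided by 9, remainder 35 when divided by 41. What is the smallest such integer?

The moduli are pairwise coprime; N = 47·9·41 = 17343.
N/47 = 369; 369 ≡ 40 (mod 47); 40·20 ≡ 1, so inverse 20.
N/9 = 1927; 1927 ≡ 1 (mod 9), inverse 1.
N/41 = 423; 423 ≡ 13 (mod 41); 13·19 ≡ 1, so inverse 19.
a ≡ 15·369·20 + 1·1927·1 + 35·423·19 = 393922.
393922 mod 17343 = 12376.

12376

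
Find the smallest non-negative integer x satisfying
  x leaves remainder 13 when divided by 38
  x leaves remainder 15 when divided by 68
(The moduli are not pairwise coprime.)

Combine the congruences pairwise.
gcd(38, 68) = 2 and 2 | (15 − 13), so the pair is consistent; merging gives x ≡ 355 (mod 1292), where 1292 = lcm(38, 68).
The solution is unique modulo lcm(38, 68) = 1292.

355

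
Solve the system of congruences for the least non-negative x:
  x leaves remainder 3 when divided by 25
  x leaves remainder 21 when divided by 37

428

Combine the congruences pairwise.
From x ≡ 3 (mod 25) write x = 3 + 25t. Substituting into x ≡ 21 (mod 37) gives 25t ≡ 18 (mod 37), and since 25⁻¹ ≡ 3 (mod 37), t ≡ 17. Hence x ≡ 3 + 25·17 = 428 (mod 925).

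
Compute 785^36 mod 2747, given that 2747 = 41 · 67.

Mod 41: 785 ≡ 6; 6^36 ≡ 23 (mod 41).
Mod 67: 785 ≡ 48; 48^36 ≡ 25 (mod 67).
Combine by CRT: x ≡ 23 (mod 41), x ≡ 25 (mod 67) ⇒ x ≡ 1499 (mod 2747).

1499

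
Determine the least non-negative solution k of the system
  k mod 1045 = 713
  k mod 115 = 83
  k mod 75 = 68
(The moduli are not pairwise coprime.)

gcd(1045, 115) = 5 and 5 | (83 − 713), so the pair is consistent; merging gives k ≡ 6983 (mod 24035), where 24035 = lcm(1045, 115).
gcd(24035, 75) = 5 and 5 | (68 − 6983), so the pair is consistent; merging gives k ≡ 151193 (mod 360525), where 360525 = lcm(24035, 75).
The solution is unique modulo lcm(1045, 115, 75) = 360525.

151193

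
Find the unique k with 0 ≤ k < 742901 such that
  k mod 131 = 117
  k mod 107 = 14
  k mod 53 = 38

240764

The moduli are pairwise coprime; N = 131·107·53 = 742901.
N/131 = 5671; 5671 ≡ 38 (mod 131); 38·100 ≡ 1, so inverse 100.
N/107 = 6943; 6943 ≡ 95 (mod 107); 95·98 ≡ 1, so inverse 98.
N/53 = 14017; 14017 ≡ 25 (mod 53); 25·17 ≡ 1, so inverse 17.
k ≡ 117·5671·100 + 14·6943·98 + 38·14017·17 = 84931478.
84931478 mod 742901 = 240764.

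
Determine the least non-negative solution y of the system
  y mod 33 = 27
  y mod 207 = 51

gcd(33, 207) = 3 and 3 | (51 − 27), so the pair is consistent; merging gives y ≡ 258 (mod 2277), where 2277 = lcm(33, 207).
The solution is unique modulo lcm(33, 207) = 2277.

258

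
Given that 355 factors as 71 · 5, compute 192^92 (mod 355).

Mod 71: 192 ≡ 50; by Fermat, exponent reduces to 92 mod 70 = 22; 50^22 ≡ 10 (mod 71).
Mod 5: 192 ≡ 2; since 4 | 92, by Fermat 2^92 ≡ 1 (mod 5).
Combine by CRT: x ≡ 10 (mod 71), x ≡ 1 (mod 5) ⇒ x ≡ 81 (mod 355).

81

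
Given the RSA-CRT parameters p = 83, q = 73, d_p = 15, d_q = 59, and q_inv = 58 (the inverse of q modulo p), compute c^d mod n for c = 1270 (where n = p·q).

3240

m₁ = c^(d_p) mod p: c ≡ 25 (mod 83), and 25^15 mod 83 = 3.
m₂ = c^(d_q) mod q: c ≡ 29 (mod 73), and 29^59 mod 73 = 28.
h = q_inv·(m₁ − m₂) mod p = 58·(3 − 28) mod 83 = 44.
m = m₂ + h·q = 28 + 44·73 = 3240.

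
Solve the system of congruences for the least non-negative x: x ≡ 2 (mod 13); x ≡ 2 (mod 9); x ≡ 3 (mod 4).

The moduli are pairwise coprime; N = 13·9·4 = 468.
N/13 = 36; 36 ≡ 10 (mod 13); 10·4 ≡ 1, so inverse 4.
N/9 = 52; 52 ≡ 7 (mod 9); 7·4 ≡ 1, so inverse 4.
N/4 = 117; 117 ≡ 1 (mod 4), inverse 1.
x ≡ 2·36·4 + 2·52·4 + 3·117·1 = 1055.
1055 mod 468 = 119.

119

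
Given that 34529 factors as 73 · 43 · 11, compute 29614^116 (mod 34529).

Mod 73: 29614 ≡ 49; by Fermat, exponent reduces to 116 mod 72 = 44; 49^44 ≡ 8 (mod 73).
Mod 43: 29614 ≡ 30; by Fermat, exponent reduces to 116 mod 42 = 32; 30^32 ≡ 23 (mod 43).
Mod 11: 29614 ≡ 2; by Fermat, exponent reduces to 116 mod 10 = 6; 2^6 ≡ 9 (mod 11).
Combine by CRT: x ≡ 8 (mod 73), x ≡ 23 (mod 43), x ≡ 9 (mod 11) ⇒ x ≡ 11031 (mod 34529).

11031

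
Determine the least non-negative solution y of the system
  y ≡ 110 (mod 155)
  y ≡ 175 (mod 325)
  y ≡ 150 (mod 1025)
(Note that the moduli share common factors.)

233850

gcd(155, 325) = 5 and 5 | (175 − 110), so the pair is consistent; merging gives y ≡ 2125 (mod 10075), where 10075 = lcm(155, 325).
gcd(10075, 1025) = 25 and 25 | (150 − 2125), so the pair is consistent; merging gives y ≡ 233850 (mod 413075), where 413075 = lcm(10075, 1025).
The solution is unique modulo lcm(155, 325, 1025) = 413075.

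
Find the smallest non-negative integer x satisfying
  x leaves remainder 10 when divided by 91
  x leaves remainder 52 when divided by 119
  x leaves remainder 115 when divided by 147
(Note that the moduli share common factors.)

Combine the congruences pairwise.
gcd(91, 119) = 7 and 7 | (52 − 10), so the pair is consistent; merging gives x ≡ 647 (mod 1547), where 1547 = lcm(91, 119).
gcd(1547, 147) = 7 and 7 | (115 − 647), so the pair is consistent; merging gives x ≡ 25399 (mod 32487), where 32487 = lcm(1547, 147).
The solution is unique modulo lcm(91, 119, 147) = 32487.

25399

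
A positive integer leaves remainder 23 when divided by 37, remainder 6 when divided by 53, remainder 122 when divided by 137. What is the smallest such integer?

92597

From n ≡ 23 (mod 37) write n = 23 + 37t. Substituting into n ≡ 6 (mod 53) gives 37t ≡ 36 (mod 53), and since 37⁻¹ ≡ 43 (mod 53), t ≡ 11. Hence n ≡ 23 + 37·11 = 430 (mod 1961).
From n ≡ 430 (mod 1961) write n = 430 + 1961t. Substituting into n ≡ 122 (mod 137) gives 1961t ≡ 103 (mod 137), and since 43⁻¹ ≡ 51 (mod 137), t ≡ 47. Hence n ≡ 430 + 1961·47 = 92597 (mod 268657).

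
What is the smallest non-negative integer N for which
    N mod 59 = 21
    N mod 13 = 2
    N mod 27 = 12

8517

The moduli are pairwise coprime; M = 59·13·27 = 20709.
M/59 = 351; 351 ≡ 56 (mod 59); 56·39 ≡ 1, so inverse 39.
M/13 = 1593; 1593 ≡ 7 (mod 13); 7·2 ≡ 1, so inverse 2.
M/27 = 767; 767 ≡ 11 (mod 27); 11·5 ≡ 1, so inverse 5.
N ≡ 21·351·39 + 2·1593·2 + 12·767·5 = 339861.
339861 mod 20709 = 8517.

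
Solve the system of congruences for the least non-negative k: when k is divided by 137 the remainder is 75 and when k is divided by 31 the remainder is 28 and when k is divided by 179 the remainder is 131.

The moduli are pairwise coprime; N = 137·31·179 = 760213.
N/137 = 5549; 5549 ≡ 69 (mod 137); 69·2 ≡ 1, so inverse 2.
N/31 = 24523; 24523 ≡ 2 (mod 31); 2·16 ≡ 1, so inverse 16.
N/179 = 4247; 4247 ≡ 130 (mod 179); 130·84 ≡ 1, so inverse 84.
k ≡ 75·5549·2 + 28·24523·16 + 131·4247·84 = 58552642.
58552642 mod 760213 = 16241.

16241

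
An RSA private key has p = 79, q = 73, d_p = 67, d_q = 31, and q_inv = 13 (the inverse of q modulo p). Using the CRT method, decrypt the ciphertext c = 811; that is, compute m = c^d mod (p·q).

1468

m₁ = c^(d_p) mod p: c ≡ 21 (mod 79), and 21^67 mod 79 = 46.
m₂ = c^(d_q) mod q: c ≡ 8 (mod 73), and 8^31 mod 73 = 8.
h = q_inv·(m₁ − m₂) mod p = 13·(46 − 8) mod 79 = 20.
m = m₂ + h·q = 8 + 20·73 = 1468.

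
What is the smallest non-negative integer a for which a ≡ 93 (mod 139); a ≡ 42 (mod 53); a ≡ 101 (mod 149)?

The moduli are pairwise coprime; N = 139·53·149 = 1097683.
N/139 = 7897; 7897 ≡ 113 (mod 139); 113·16 ≡ 1, so inverse 16.
N/53 = 20711; 20711 ≡ 41 (mod 53); 41·22 ≡ 1, so inverse 22.
N/149 = 7367; 7367 ≡ 66 (mod 149); 66·70 ≡ 1, so inverse 70.
a ≡ 93·7897·16 + 42·20711·22 + 101·7367·70 = 82972390.
82972390 mod 1097683 = 646165.

646165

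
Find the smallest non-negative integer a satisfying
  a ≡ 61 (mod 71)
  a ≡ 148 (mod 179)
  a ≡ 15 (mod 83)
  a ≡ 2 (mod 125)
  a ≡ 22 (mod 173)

The moduli are pairwise coprime; N = 71·179·83·125·173 = 22811066375.
N/71 = 321282625; 321282625 ≡ 28 (mod 71); 28·33 ≡ 1, so inverse 33.
N/179 = 127436125; 127436125 ≡ 118 (mod 179); 118·44 ≡ 1, so inverse 44.
N/83 = 274832125; 274832125 ≡ 35 (mod 83); 35·19 ≡ 1, so inverse 19.
N/125 = 182488531; 182488531 ≡ 31 (mod 125); 31·121 ≡ 1, so inverse 121.
N/173 = 131855875; 131855875 ≡ 119 (mod 173); 119·16 ≡ 1, so inverse 16.
a ≡ 61·321282625·33 + 148·127436125·44 + 15·274832125·19 + 2·182488531·121 + 22·131855875·16 = 1645508618252.
1645508618252 mod 22811066375 = 3111839252.

3111839252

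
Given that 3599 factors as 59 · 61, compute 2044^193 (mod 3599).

3494

Mod 59: 2044 ≡ 38; by Fermat, exponent reduces to 193 mod 58 = 19; 38^19 ≡ 13 (mod 59).
Mod 61: 2044 ≡ 31; by Fermat, exponent reduces to 193 mod 60 = 13; 31^13 ≡ 17 (mod 61).
Combine by CRT: x ≡ 13 (mod 59), x ≡ 17 (mod 61) ⇒ x ≡ 3494 (mod 3599).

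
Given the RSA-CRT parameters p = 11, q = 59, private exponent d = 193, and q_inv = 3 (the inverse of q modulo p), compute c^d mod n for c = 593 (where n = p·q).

230

d_p = d mod (p−1) = 193 mod 10 = 3; d_q = d mod (q−1) = 19.
m₁ = c^(d_p) mod p: c ≡ 10 (mod 11), and 10^3 mod 11 = 10.
m₂ = c^(d_q) mod q: c ≡ 3 (mod 59), and 3^19 mod 59 = 53.
h = q_inv·(m₁ − m₂) mod p = 3·(10 − 53) mod 11 = 3.
m = m₂ + h·q = 53 + 3·59 = 230.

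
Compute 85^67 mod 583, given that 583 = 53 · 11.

Mod 53: 85 ≡ 32; by Fermat, exponent reduces to 67 mod 52 = 15; 32^15 ≡ 33 (mod 53).
Mod 11: 85 ≡ 8; by Fermat, exponent reduces to 67 mod 10 = 7; 8^7 ≡ 2 (mod 11).
Combine by CRT: x ≡ 33 (mod 53), x ≡ 2 (mod 11) ⇒ x ≡ 563 (mod 583).

563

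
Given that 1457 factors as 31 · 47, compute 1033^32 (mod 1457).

Mod 31: 1033 ≡ 10; by Fermat, exponent reduces to 32 mod 30 = 2; 10^2 ≡ 7 (mod 31).
Mod 47: 1033 ≡ 46; 46^32 ≡ 1 (mod 47).
Combine by CRT: x ≡ 7 (mod 31), x ≡ 1 (mod 47) ⇒ x ≡ 565 (mod 1457).

565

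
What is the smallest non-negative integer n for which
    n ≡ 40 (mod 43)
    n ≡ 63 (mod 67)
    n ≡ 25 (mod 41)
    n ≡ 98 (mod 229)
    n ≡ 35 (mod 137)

3435431763

From n ≡ 40 (mod 43) write n = 40 + 43t. Substituting into n ≡ 63 (mod 67) gives 43t ≡ 23 (mod 67), and since 43⁻¹ ≡ 53 (mod 67), t ≡ 13. Hence n ≡ 40 + 43·13 = 599 (mod 2881).
From n ≡ 599 (mod 2881) write n = 599 + 2881t. Substituting into n ≡ 25 (mod 41) gives 2881t ≡ 0 (mod 41), and since 11⁻¹ ≡ 15 (mod 41), t ≡ 0. Hence n ≡ 599 + 2881·0 = 599 (mod 118121).
From n ≡ 599 (mod 118121) write n = 599 + 118121t. Substituting into n ≡ 98 (mod 229) gives 118121t ≡ 186 (mod 229), and since 186⁻¹ ≡ 213 (mod 229), t ≡ 1. Hence n ≡ 599 + 118121·1 = 118720 (mod 27049709).
From n ≡ 118720 (mod 27049709) write n = 118720 + 27049709t. Substituting into n ≡ 35 (mod 137) gives 27049709t ≡ 94 (mod 137), and since 18⁻¹ ≡ 99 (mod 137), t ≡ 127. Hence n ≡ 118720 + 27049709·127 = 3435431763 (mod 3705810133).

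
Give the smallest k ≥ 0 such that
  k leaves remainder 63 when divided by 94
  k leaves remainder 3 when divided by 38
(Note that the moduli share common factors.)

Combine the congruences pairwise.
gcd(94, 38) = 2 and 2 | (3 − 63), so the pair is consistent; merging gives k ≡ 345 (mod 1786), where 1786 = lcm(94, 38).
The solution is unique modulo lcm(94, 38) = 1786.

345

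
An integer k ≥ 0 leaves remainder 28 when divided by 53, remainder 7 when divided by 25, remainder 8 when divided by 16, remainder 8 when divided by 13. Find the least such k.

From k ≡ 28 (mod 53) write k = 28 + 53t. Substituting into k ≡ 7 (mod 25) gives 53t ≡ 4 (mod 25), and since 3⁻¹ ≡ 17 (mod 25), t ≡ 18. Hence k ≡ 28 + 53·18 = 982 (mod 1325).
From k ≡ 982 (mod 1325) write k = 982 + 1325t. Substituting into k ≡ 8 (mod 16) gives 1325t ≡ 2 (mod 16), and since 13⁻¹ ≡ 5 (mod 16), t ≡ 10. Hence k ≡ 982 + 1325·10 = 14232 (mod 21200).
From k ≡ 14232 (mod 21200) write k = 14232 + 21200t. Substituting into k ≡ 8 (mod 13) gives 21200t ≡ 11 (mod 13), and since 10⁻¹ ≡ 4 (mod 13), t ≡ 5. Hence k ≡ 14232 + 21200·5 = 120232 (mod 275600).

120232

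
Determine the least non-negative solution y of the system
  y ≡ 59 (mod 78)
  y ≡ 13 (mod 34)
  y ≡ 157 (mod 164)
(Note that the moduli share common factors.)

98885

Combine the congruences pairwise.
gcd(78, 34) = 2 and 2 | (13 − 59), so the pair is consistent; merging gives y ≡ 761 (mod 1326), where 1326 = lcm(78, 34).
gcd(1326, 164) = 2 and 2 | (157 − 761), so the pair is consistent; merging gives y ≡ 98885 (mod 108732), where 108732 = lcm(1326, 164).
The solution is unique modulo lcm(78, 34, 164) = 108732.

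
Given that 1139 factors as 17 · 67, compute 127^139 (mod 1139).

Mod 17: 127 ≡ 8; by Fermat, exponent reduces to 139 mod 16 = 11; 8^11 ≡ 2 (mod 17).
Mod 67: 127 ≡ 60; by Fermat, exponent reduces to 139 mod 66 = 7; 60^7 ≡ 21 (mod 67).
Combine by CRT: x ≡ 2 (mod 17), x ≡ 21 (mod 67) ⇒ x ≡ 155 (mod 1139).

155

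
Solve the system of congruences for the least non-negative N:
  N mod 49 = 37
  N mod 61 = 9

2144

From N ≡ 37 (mod 49) write N = 37 + 49t. Substituting into N ≡ 9 (mod 61) gives 49t ≡ 33 (mod 61), and since 49⁻¹ ≡ 5 (mod 61), t ≡ 43. Hence N ≡ 37 + 49·43 = 2144 (mod 2989).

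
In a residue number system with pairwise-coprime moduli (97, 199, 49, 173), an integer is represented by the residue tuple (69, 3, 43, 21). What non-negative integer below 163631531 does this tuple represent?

From x ≡ 69 (mod 97) write x = 69 + 97t. Substituting into x ≡ 3 (mod 199) gives 97t ≡ 133 (mod 199), and since 97⁻¹ ≡ 119 (mod 199), t ≡ 106. Hence x ≡ 69 + 97·106 = 10351 (mod 19303).
From x ≡ 10351 (mod 19303) write x = 10351 + 19303t. Substituting into x ≡ 43 (mod 49) gives 19303t ≡ 31 (mod 49), and since 46⁻¹ ≡ 16 (mod 49), t ≡ 6. Hence x ≡ 10351 + 19303·6 = 126169 (mod 945847).
From x ≡ 126169 (mod 945847) write x = 126169 + 945847t. Substituting into x ≡ 21 (mod 173) gives 945847t ≡ 142 (mod 173), and since 56⁻¹ ≡ 34 (mod 173), t ≡ 157. Hence x ≡ 126169 + 945847·157 = 148624148 (mod 163631531).

148624148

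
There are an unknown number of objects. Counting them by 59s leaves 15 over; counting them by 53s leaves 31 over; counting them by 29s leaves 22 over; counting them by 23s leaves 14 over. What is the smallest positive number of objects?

The moduli are pairwise coprime; M = 59·53·29·23 = 2085709.
M/59 = 35351; 35351 ≡ 10 (mod 59); 10·6 ≡ 1, so inverse 6.
M/53 = 39353; 39353 ≡ 27 (mod 53); 27·2 ≡ 1, so inverse 2.
M/29 = 71921; 71921 ≡ 1 (mod 29), inverse 1.
M/23 = 90683; 90683 ≡ 17 (mod 23); 17·19 ≡ 1, so inverse 19.
N ≡ 15·35351·6 + 31·39353·2 + 22·71921·1 + 14·90683·19 = 31325416.
31325416 mod 2085709 = 39781.

39781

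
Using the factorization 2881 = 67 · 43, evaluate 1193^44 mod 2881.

Mod 67: 1193 ≡ 54; 54^44 ≡ 29 (mod 67).
Mod 43: 1193 ≡ 32; by Fermat, exponent reduces to 44 mod 42 = 2; 32^2 ≡ 35 (mod 43).
Combine by CRT: x ≡ 29 (mod 67), x ≡ 35 (mod 43) ⇒ x ≡ 766 (mod 2881).

766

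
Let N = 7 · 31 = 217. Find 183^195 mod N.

Mod 7: 183 ≡ 1; by Fermat, exponent reduces to 195 mod 6 = 3; 1^3 ≡ 1 (mod 7).
Mod 31: 183 ≡ 28; by Fermat, exponent reduces to 195 mod 30 = 15; 28^15 ≡ 1 (mod 31).
Combine by CRT: x ≡ 1 (mod 7), x ≡ 1 (mod 31) ⇒ x ≡ 1 (mod 217).

1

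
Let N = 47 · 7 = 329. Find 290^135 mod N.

Mod 47: 290 ≡ 8; by Fermat, exponent reduces to 135 mod 46 = 43; 8^43 ≡ 28 (mod 47).
Mod 7: 290 ≡ 3; by Fermat, exponent reduces to 135 mod 6 = 3; 3^3 ≡ 6 (mod 7).
Combine by CRT: x ≡ 28 (mod 47), x ≡ 6 (mod 7) ⇒ x ≡ 216 (mod 329).

216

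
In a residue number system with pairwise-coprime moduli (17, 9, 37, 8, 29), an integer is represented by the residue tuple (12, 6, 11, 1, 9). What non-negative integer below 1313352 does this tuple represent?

80745

The moduli are pairwise coprime; N = 17·9·37·8·29 = 1313352.
N/17 = 77256; 77256 ≡ 8 (mod 17); 8·15 ≡ 1, so inverse 15.
N/9 = 145928; 145928 ≡ 2 (mod 9); 2·5 ≡ 1, so inverse 5.
N/37 = 35496; 35496 ≡ 13 (mod 37); 13·20 ≡ 1, so inverse 20.
N/8 = 164169; 164169 ≡ 1 (mod 8), inverse 1.
N/29 = 45288; 45288 ≡ 19 (mod 29); 19·26 ≡ 1, so inverse 26.
x ≡ 12·77256·15 + 6·145928·5 + 11·35496·20 + 1·164169·1 + 9·45288·26 = 36854601.
36854601 mod 1313352 = 80745.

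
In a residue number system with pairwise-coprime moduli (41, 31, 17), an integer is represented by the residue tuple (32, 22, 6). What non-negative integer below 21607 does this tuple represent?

The moduli are pairwise coprime; N = 41·31·17 = 21607.
N/41 = 527; 527 ≡ 35 (mod 41); 35·34 ≡ 1, so inverse 34.
N/31 = 697; 697 ≡ 15 (mod 31); 15·29 ≡ 1, so inverse 29.
N/17 = 1271; 1271 ≡ 13 (mod 17); 13·4 ≡ 1, so inverse 4.
x ≡ 32·527·34 + 22·697·29 + 6·1271·4 = 1048566.
1048566 mod 21607 = 11430.

11430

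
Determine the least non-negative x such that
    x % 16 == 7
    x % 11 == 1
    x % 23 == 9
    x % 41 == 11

136951

The moduli are pairwise coprime; N = 16·11·23·41 = 165968.
N/16 = 10373; 10373 ≡ 5 (mod 16); 5·13 ≡ 1, so inverse 13.
N/11 = 15088; 15088 ≡ 7 (mod 11); 7·8 ≡ 1, so inverse 8.
N/23 = 7216; 7216 ≡ 17 (mod 23); 17·19 ≡ 1, so inverse 19.
N/41 = 4048; 4048 ≡ 30 (mod 41); 30·26 ≡ 1, so inverse 26.
x ≡ 7·10373·13 + 1·15088·8 + 9·7216·19 + 11·4048·26 = 3456311.
3456311 mod 165968 = 136951.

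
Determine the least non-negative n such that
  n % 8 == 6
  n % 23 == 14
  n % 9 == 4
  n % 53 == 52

The moduli are pairwise coprime; M = 8·23·9·53 = 87768.
M/8 = 10971; 10971 ≡ 3 (mod 8); 3·3 ≡ 1, so inverse 3.
M/23 = 3816; 3816 ≡ 21 (mod 23); 21·11 ≡ 1, so inverse 11.
M/9 = 9752; 9752 ≡ 5 (mod 9); 5·2 ≡ 1, so inverse 2.
M/53 = 1656; 1656 ≡ 13 (mod 53); 13·49 ≡ 1, so inverse 49.
n ≡ 6·10971·3 + 14·3816·11 + 4·9752·2 + 52·1656·49 = 5082646.
5082646 mod 87768 = 79870.

79870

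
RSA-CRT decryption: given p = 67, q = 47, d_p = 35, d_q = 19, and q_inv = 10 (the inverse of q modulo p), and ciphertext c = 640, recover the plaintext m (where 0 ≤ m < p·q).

m₁ = c^(d_p) mod p: c ≡ 37 (mod 67), and 37^35 mod 67 = 29.
m₂ = c^(d_q) mod q: c ≡ 29 (mod 47), and 29^19 mod 47 = 15.
h = q_inv·(m₁ − m₂) mod p = 10·(29 − 15) mod 67 = 6.
m = m₂ + h·q = 15 + 6·47 = 297.

297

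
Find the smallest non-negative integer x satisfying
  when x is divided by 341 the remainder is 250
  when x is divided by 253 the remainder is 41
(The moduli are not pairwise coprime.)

4342

gcd(341, 253) = 11 and 11 | (41 − 250), so the pair is consistent; merging gives x ≡ 4342 (mod 7843), where 7843 = lcm(341, 253).
The solution is unique modulo lcm(341, 253) = 7843.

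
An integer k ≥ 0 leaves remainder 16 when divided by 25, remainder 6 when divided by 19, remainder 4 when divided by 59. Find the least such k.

20241

The moduli are pairwise coprime; N = 25·19·59 = 28025.
N/25 = 1121; 1121 ≡ 21 (mod 25); 21·6 ≡ 1, so inverse 6.
N/19 = 1475; 1475 ≡ 12 (mod 19); 12·8 ≡ 1, so inverse 8.
N/59 = 475; 475 ≡ 3 (mod 59); 3·20 ≡ 1, so inverse 20.
k ≡ 16·1121·6 + 6·1475·8 + 4·475·20 = 216416.
216416 mod 28025 = 20241.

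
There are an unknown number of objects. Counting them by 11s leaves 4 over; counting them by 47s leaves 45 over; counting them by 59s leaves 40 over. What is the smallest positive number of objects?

15085

The moduli are pairwise coprime; M = 11·47·59 = 30503.
M/11 = 2773; 2773 ≡ 1 (mod 11), inverse 1.
M/47 = 649; 649 ≡ 38 (mod 47); 38·26 ≡ 1, so inverse 26.
M/59 = 517; 517 ≡ 45 (mod 59); 45·21 ≡ 1, so inverse 21.
N ≡ 4·2773·1 + 45·649·26 + 40·517·21 = 1204702.
1204702 mod 30503 = 15085.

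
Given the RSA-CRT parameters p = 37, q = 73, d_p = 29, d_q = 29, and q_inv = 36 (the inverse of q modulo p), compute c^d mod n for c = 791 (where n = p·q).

m₁ = c^(d_p) mod p: c ≡ 14 (mod 37), and 14^29 mod 37 = 29.
m₂ = c^(d_q) mod q: c ≡ 61 (mod 73), and 61^29 mod 73 = 54.
h = q_inv·(m₁ − m₂) mod p = 36·(29 − 54) mod 37 = 25.
m = m₂ + h·q = 54 + 25·73 = 1879.

1879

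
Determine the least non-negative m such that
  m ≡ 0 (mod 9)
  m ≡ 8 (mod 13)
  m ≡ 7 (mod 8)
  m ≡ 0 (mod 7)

The moduli are pairwise coprime; N = 9·13·8·7 = 6552.
N/9 = 728; 728 ≡ 8 (mod 9); 8·8 ≡ 1, so inverse 8.
N/13 = 504; 504 ≡ 10 (mod 13); 10·4 ≡ 1, so inverse 4.
N/8 = 819; 819 ≡ 3 (mod 8); 3·3 ≡ 1, so inverse 3.
N/7 = 936; 936 ≡ 5 (mod 7); 5·3 ≡ 1, so inverse 3.
m ≡ 0·728·8 + 8·504·4 + 7·819·3 + 0·936·3 = 33327.
33327 mod 6552 = 567.

567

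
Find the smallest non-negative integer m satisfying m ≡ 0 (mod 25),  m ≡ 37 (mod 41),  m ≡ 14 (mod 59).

The moduli are pairwise coprime; N = 25·41·59 = 60475.
N/25 = 2419; 2419 ≡ 19 (mod 25); 19·4 ≡ 1, so inverse 4.
N/41 = 1475; 1475 ≡ 40 (mod 41); 40·40 ≡ 1, so inverse 40.
N/59 = 1025; 1025 ≡ 22 (mod 59); 22·51 ≡ 1, so inverse 51.
m ≡ 0·2419·4 + 37·1475·40 + 14·1025·51 = 2914850.
2914850 mod 60475 = 12050.

12050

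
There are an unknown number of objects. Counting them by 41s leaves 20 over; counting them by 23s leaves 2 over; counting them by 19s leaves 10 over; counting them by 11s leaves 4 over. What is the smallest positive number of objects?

The moduli are pairwise coprime; M = 41·23·19·11 = 197087.
M/41 = 4807; 4807 ≡ 10 (mod 41); 10·37 ≡ 1, so inverse 37.
M/23 = 8569; 8569 ≡ 13 (mod 23); 13·16 ≡ 1, so inverse 16.
M/19 = 10373; 10373 ≡ 18 (mod 19); 18·18 ≡ 1, so inverse 18.
M/11 = 17917; 17917 ≡ 9 (mod 11); 9·5 ≡ 1, so inverse 5.
N ≡ 20·4807·37 + 2·8569·16 + 10·10373·18 + 4·17917·5 = 6056868.
6056868 mod 197087 = 144258.

144258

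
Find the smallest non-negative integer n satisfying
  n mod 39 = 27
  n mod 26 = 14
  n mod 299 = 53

1548

gcd(39, 26) = 13 and 13 | (14 − 27), so the pair is consistent; merging gives n ≡ 66 (mod 78), where 78 = lcm(39, 26).
gcd(78, 299) = 13 and 13 | (53 − 66), so the pair is consistent; merging gives n ≡ 1548 (mod 1794), where 1794 = lcm(78, 299).
The solution is unique modulo lcm(39, 26, 299) = 1794.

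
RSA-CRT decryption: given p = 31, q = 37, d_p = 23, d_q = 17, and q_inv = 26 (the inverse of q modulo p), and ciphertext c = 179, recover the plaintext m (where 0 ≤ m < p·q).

m₁ = c^(d_p) mod p: c ≡ 24 (mod 31), and 24^23 mod 31 = 21.
m₂ = c^(d_q) mod q: c ≡ 31 (mod 37), and 31^17 mod 37 = 31.
h = q_inv·(m₁ − m₂) mod p = 26·(21 − 31) mod 31 = 19.
m = m₂ + h·q = 31 + 19·37 = 734.

734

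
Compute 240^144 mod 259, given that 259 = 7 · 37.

Mod 7: 240 ≡ 2; since 6 | 144, by Fermat 2^144 ≡ 1 (mod 7).
Mod 37: 240 ≡ 18; since 36 | 144, by Fermat 18^144 ≡ 1 (mod 37).
Combine by CRT: x ≡ 1 (mod 7), x ≡ 1 (mod 37) ⇒ x ≡ 1 (mod 259).

1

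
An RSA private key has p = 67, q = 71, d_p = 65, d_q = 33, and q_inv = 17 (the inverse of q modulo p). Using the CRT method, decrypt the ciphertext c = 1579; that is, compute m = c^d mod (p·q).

298

m₁ = c^(d_p) mod p: c ≡ 38 (mod 67), and 38^65 mod 67 = 30.
m₂ = c^(d_q) mod q: c ≡ 17 (mod 71), and 17^33 mod 71 = 14.
h = q_inv·(m₁ − m₂) mod p = 17·(30 − 14) mod 67 = 4.
m = m₂ + h·q = 14 + 4·71 = 298.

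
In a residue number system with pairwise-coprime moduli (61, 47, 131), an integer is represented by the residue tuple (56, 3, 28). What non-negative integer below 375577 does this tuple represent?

132731

The moduli are pairwise coprime; N = 61·47·131 = 375577.
N/61 = 6157; 6157 ≡ 57 (mod 61); 57·15 ≡ 1, so inverse 15.
N/47 = 7991; 7991 ≡ 1 (mod 47), inverse 1.
N/131 = 2867; 2867 ≡ 116 (mod 131); 116·96 ≡ 1, so inverse 96.
x ≡ 56·6157·15 + 3·7991·1 + 28·2867·96 = 12902349.
12902349 mod 375577 = 132731.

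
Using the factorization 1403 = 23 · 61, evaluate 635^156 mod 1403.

81

Mod 23: 635 ≡ 14; by Fermat, exponent reduces to 156 mod 22 = 2; 14^2 ≡ 12 (mod 23).
Mod 61: 635 ≡ 25; by Fermat, exponent reduces to 156 mod 60 = 36; 25^36 ≡ 20 (mod 61).
Combine by CRT: x ≡ 12 (mod 23), x ≡ 20 (mod 61) ⇒ x ≡ 81 (mod 1403).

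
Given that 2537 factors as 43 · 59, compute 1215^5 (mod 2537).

Mod 43: 1215 ≡ 11; 11^5 ≡ 16 (mod 43).
Mod 59: 1215 ≡ 35; 35^5 ≡ 16 (mod 59).
Combine by CRT: x ≡ 16 (mod 43), x ≡ 16 (mod 59) ⇒ x ≡ 16 (mod 2537).

16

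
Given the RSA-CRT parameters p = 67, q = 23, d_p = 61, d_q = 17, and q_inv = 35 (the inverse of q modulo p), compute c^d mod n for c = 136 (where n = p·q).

m₁ = c^(d_p) mod p: c ≡ 2 (mod 67), and 2^61 mod 67 = 44.
m₂ = c^(d_q) mod q: c ≡ 21 (mod 23), and 21^17 mod 23 = 5.
h = q_inv·(m₁ − m₂) mod p = 35·(44 − 5) mod 67 = 25.
m = m₂ + h·q = 5 + 25·23 = 580.

580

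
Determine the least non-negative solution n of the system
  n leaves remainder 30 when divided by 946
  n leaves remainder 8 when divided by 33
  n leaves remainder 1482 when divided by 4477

gcd(946, 33) = 11 and 11 | (8 − 30), so the pair is consistent; merging gives n ≡ 1922 (mod 2838), where 2838 = lcm(946, 33).
gcd(2838, 4477) = 11 and 11 | (1482 − 1922), so the pair is consistent; merging gives n ≡ 10436 (mod 1155066), where 1155066 = lcm(2838, 4477).
The solution is unique modulo lcm(946, 33, 4477) = 1155066.

10436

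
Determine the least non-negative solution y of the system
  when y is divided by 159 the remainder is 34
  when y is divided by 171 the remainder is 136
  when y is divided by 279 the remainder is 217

139159

gcd(159, 171) = 3 and 3 | (136 − 34), so the pair is consistent; merging gives y ≡ 3214 (mod 9063), where 9063 = lcm(159, 171).
gcd(9063, 279) = 9 and 9 | (217 − 3214), so the pair is consistent; merging gives y ≡ 139159 (mod 280953), where 280953 = lcm(9063, 279).
The solution is unique modulo lcm(159, 171, 279) = 280953.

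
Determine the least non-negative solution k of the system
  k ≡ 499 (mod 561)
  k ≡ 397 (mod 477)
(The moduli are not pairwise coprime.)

gcd(561, 477) = 3 and 3 | (397 − 499), so the pair is consistent; merging gives k ≡ 57160 (mod 89199), where 89199 = lcm(561, 477).
The solution is unique modulo lcm(561, 477) = 89199.

57160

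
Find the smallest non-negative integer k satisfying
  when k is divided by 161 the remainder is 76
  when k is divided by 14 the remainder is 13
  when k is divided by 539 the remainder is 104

Combine the congruences pairwise.
gcd(161, 14) = 7 and 7 | (13 − 76), so the pair is consistent; merging gives k ≡ 237 (mod 322), where 322 = lcm(161, 14).
gcd(322, 539) = 7 and 7 | (104 − 237), so the pair is consistent; merging gives k ≡ 6033 (mod 24794), where 24794 = lcm(322, 539).
The solution is unique modulo lcm(161, 14, 539) = 24794.

6033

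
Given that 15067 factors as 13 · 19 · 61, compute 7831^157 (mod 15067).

Mod 13: 7831 ≡ 5; by Fermat, exponent reduces to 157 mod 12 = 1; 5^1 ≡ 5 (mod 13).
Mod 19: 7831 ≡ 3; by Fermat, exponent reduces to 157 mod 18 = 13; 3^13 ≡ 14 (mod 19).
Mod 61: 7831 ≡ 23; by Fermat, exponent reduces to 157 mod 60 = 37; 23^37 ≡ 24 (mod 61).
Combine by CRT: x ≡ 5 (mod 13), x ≡ 14 (mod 19), x ≡ 24 (mod 61) ⇒ x ≡ 13200 (mod 15067).

13200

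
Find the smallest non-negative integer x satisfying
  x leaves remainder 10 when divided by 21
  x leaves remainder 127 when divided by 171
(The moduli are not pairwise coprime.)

640

gcd(21, 171) = 3 and 3 | (127 − 10), so the pair is consistent; merging gives x ≡ 640 (mod 1197), where 1197 = lcm(21, 171).
The solution is unique modulo lcm(21, 171) = 1197.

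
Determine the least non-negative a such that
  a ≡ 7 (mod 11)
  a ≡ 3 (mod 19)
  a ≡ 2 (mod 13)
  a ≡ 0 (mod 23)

The moduli are pairwise coprime; N = 11·19·13·23 = 62491.
N/11 = 5681; 5681 ≡ 5 (mod 11); 5·9 ≡ 1, so inverse 9.
N/19 = 3289; 3289 ≡ 2 (mod 19); 2·10 ≡ 1, so inverse 10.
N/13 = 4807; 4807 ≡ 10 (mod 13); 10·4 ≡ 1, so inverse 4.
N/23 = 2717; 2717 ≡ 3 (mod 23); 3·8 ≡ 1, so inverse 8.
a ≡ 7·5681·9 + 3·3289·10 + 2·4807·4 + 0·2717·8 = 495029.
495029 mod 62491 = 57592.

57592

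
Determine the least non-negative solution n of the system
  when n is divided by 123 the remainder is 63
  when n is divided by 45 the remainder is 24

924

gcd(123, 45) = 3 and 3 | (24 − 63), so the pair is consistent; merging gives n ≡ 924 (mod 1845), where 1845 = lcm(123, 45).
The solution is unique modulo lcm(123, 45) = 1845.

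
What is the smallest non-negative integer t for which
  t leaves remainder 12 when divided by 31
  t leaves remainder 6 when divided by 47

From t ≡ 12 (mod 31) write t = 12 + 31s. Substituting into t ≡ 6 (mod 47) gives 31s ≡ 41 (mod 47), and since 31⁻¹ ≡ 44 (mod 47), s ≡ 18. Hence t ≡ 12 + 31·18 = 570 (mod 1457).

570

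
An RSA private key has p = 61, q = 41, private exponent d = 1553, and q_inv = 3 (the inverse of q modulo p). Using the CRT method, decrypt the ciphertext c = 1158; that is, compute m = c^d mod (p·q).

d_p = d mod (p−1) = 1553 mod 60 = 53; d_q = d mod (q−1) = 33.
m₁ = c^(d_p) mod p: c ≡ 60 (mod 61), and 60^53 mod 61 = 60.
m₂ = c^(d_q) mod q: c ≡ 10 (mod 41), and 10^33 mod 41 = 16.
h = q_inv·(m₁ − m₂) mod p = 3·(60 − 16) mod 61 = 10.
m = m₂ + h·q = 16 + 10·41 = 426.

426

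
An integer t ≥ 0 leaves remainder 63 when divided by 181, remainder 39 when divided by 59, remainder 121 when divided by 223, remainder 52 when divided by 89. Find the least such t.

56950084

The moduli are pairwise coprime; N = 181·59·223·89 = 211946113.
N/181 = 1170973; 1170973 ≡ 84 (mod 181); 84·153 ≡ 1, so inverse 153.
N/59 = 3592307; 3592307 ≡ 33 (mod 59); 33·34 ≡ 1, so inverse 34.
N/223 = 950431; 950431 ≡ 5 (mod 223); 5·134 ≡ 1, so inverse 134.
N/89 = 2381417; 2381417 ≡ 44 (mod 89); 44·87 ≡ 1, so inverse 87.
t ≡ 63·1170973·153 + 39·3592307·34 + 121·950431·134 + 52·2381417·87 = 42234226571.
42234226571 mod 211946113 = 56950084.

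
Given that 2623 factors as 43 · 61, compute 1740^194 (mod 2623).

Mod 43: 1740 ≡ 20; by Fermat, exponent reduces to 194 mod 42 = 26; 20^26 ≡ 17 (mod 43).
Mod 61: 1740 ≡ 32; by Fermat, exponent reduces to 194 mod 60 = 14; 32^14 ≡ 48 (mod 61).
Combine by CRT: x ≡ 17 (mod 43), x ≡ 48 (mod 61) ⇒ x ≡ 963 (mod 2623).

963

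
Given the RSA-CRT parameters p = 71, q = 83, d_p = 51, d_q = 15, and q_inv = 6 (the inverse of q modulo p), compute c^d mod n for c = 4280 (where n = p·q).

m₁ = c^(d_p) mod p: c ≡ 20 (mod 71), and 20^51 mod 71 = 45.
m₂ = c^(d_q) mod q: c ≡ 47 (mod 83), and 47^15 mod 83 = 15.
h = q_inv·(m₁ − m₂) mod p = 6·(45 − 15) mod 71 = 38.
m = m₂ + h·q = 15 + 38·83 = 3169.

3169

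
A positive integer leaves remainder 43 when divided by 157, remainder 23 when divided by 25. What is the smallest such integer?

2398

From x ≡ 43 (mod 157) write x = 43 + 157t. Substituting into x ≡ 23 (mod 25) gives 157t ≡ 5 (mod 25), and since 7⁻¹ ≡ 18 (mod 25), t ≡ 15. Hence x ≡ 43 + 157·15 = 2398 (mod 3925).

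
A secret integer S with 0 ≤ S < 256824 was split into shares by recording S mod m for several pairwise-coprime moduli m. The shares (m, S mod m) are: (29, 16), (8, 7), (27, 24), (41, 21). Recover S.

The moduli are pairwise coprime; N = 29·8·27·41 = 256824.
N/29 = 8856; 8856 ≡ 11 (mod 29); 11·8 ≡ 1, so inverse 8.
N/8 = 32103; 32103 ≡ 7 (mod 8); 7·7 ≡ 1, so inverse 7.
N/27 = 9512; 9512 ≡ 8 (mod 27); 8·17 ≡ 1, so inverse 17.
N/41 = 6264; 6264 ≡ 32 (mod 41); 32·9 ≡ 1, so inverse 9.
S ≡ 16·8856·8 + 7·32103·7 + 24·9512·17 + 21·6264·9 = 7771407.
7771407 mod 256824 = 66687.

66687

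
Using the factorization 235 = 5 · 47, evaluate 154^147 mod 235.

Mod 5: 154 ≡ 4; by Fermat, exponent reduces to 147 mod 4 = 3; 4^3 ≡ 4 (mod 5).
Mod 47: 154 ≡ 13; by Fermat, exponent reduces to 147 mod 46 = 9; 13^9 ≡ 11 (mod 47).
Combine by CRT: x ≡ 4 (mod 5), x ≡ 11 (mod 47) ⇒ x ≡ 199 (mod 235).

199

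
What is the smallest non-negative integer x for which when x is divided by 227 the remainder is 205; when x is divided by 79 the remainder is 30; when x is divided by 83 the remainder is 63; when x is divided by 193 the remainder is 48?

78721081

Combine the congruences pairwise.
From x ≡ 205 (mod 227) write x = 205 + 227t. Substituting into x ≡ 30 (mod 79) gives 227t ≡ 62 (mod 79), and since 69⁻¹ ≡ 71 (mod 79), t ≡ 57. Hence x ≡ 205 + 227·57 = 13144 (mod 17933).
From x ≡ 13144 (mod 17933) write x = 13144 + 17933t. Substituting into x ≡ 63 (mod 83) gives 17933t ≡ 33 (mod 83), and since 5⁻¹ ≡ 50 (mod 83), t ≡ 73. Hence x ≡ 13144 + 17933·73 = 1322253 (mod 1488439).
From x ≡ 1322253 (mod 1488439) write x = 1322253 + 1488439t. Substituting into x ≡ 48 (mod 193) gives 1488439t ≡ 38 (mod 193), and since 23⁻¹ ≡ 42 (mod 193), t ≡ 52. Hence x ≡ 1322253 + 1488439·52 = 78721081 (mod 287268727).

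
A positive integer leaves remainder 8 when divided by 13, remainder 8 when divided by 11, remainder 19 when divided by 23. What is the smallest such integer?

2296

The moduli are pairwise coprime; M = 13·11·23 = 3289.
M/13 = 253; 253 ≡ 6 (mod 13); 6·11 ≡ 1, so inverse 11.
M/11 = 299; 299 ≡ 2 (mod 11); 2·6 ≡ 1, so inverse 6.
M/23 = 143; 143 ≡ 5 (mod 23); 5·14 ≡ 1, so inverse 14.
N ≡ 8·253·11 + 8·299·6 + 19·143·14 = 74654.
74654 mod 3289 = 2296.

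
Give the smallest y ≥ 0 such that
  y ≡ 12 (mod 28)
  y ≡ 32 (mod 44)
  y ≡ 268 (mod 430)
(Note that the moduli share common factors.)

21768

gcd(28, 44) = 4 and 4 | (32 − 12), so the pair is consistent; merging gives y ≡ 208 (mod 308), where 308 = lcm(28, 44).
gcd(308, 430) = 2 and 2 | (268 − 208), so the pair is consistent; merging gives y ≡ 21768 (mod 66220), where 66220 = lcm(308, 430).
The solution is unique modulo lcm(28, 44, 430) = 66220.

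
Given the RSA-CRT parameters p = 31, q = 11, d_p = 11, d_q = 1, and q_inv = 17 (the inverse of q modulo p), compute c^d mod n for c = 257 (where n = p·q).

169

m₁ = c^(d_p) mod p: c ≡ 9 (mod 31), and 9^11 mod 31 = 14.
m₂ = c^(d_q) mod q: c ≡ 4 (mod 11), and 4^1 mod 11 = 4.
h = q_inv·(m₁ − m₂) mod p = 17·(14 − 4) mod 31 = 15.
m = m₂ + h·q = 4 + 15·11 = 169.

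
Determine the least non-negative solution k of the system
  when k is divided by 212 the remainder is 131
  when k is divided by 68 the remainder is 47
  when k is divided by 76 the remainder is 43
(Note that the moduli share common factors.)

Combine the congruences pairwise.
gcd(212, 68) = 4 and 4 | (47 − 131), so the pair is consistent; merging gives k ≡ 3311 (mod 3604), where 3604 = lcm(212, 68).
gcd(3604, 76) = 4 and 4 | (43 − 3311), so the pair is consistent; merging gives k ≡ 3311 (mod 68476), where 68476 = lcm(3604, 76).
The solution is unique modulo lcm(212, 68, 76) = 68476.

3311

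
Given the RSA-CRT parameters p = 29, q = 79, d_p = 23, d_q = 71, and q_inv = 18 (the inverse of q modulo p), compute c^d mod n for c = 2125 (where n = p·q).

m₁ = c^(d_p) mod p: c ≡ 8 (mod 29), and 8^23 mod 29 = 14.
m₂ = c^(d_q) mod q: c ≡ 71 (mod 79), and 71^71 mod 79 = 57.
h = q_inv·(m₁ − m₂) mod p = 18·(14 − 57) mod 29 = 9.
m = m₂ + h·q = 57 + 9·79 = 768.

768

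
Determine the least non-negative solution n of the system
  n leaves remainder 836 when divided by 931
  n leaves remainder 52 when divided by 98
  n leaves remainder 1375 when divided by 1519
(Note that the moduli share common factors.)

Combine the congruences pairwise.
gcd(931, 98) = 49 and 49 | (52 − 836), so the pair is consistent; merging gives n ≡ 836 (mod 1862), where 1862 = lcm(931, 98).
gcd(1862, 1519) = 49 and 49 | (1375 − 836), so the pair is consistent; merging gives n ≡ 12008 (mod 57722), where 57722 = lcm(1862, 1519).
The solution is unique modulo lcm(931, 98, 1519) = 57722.

12008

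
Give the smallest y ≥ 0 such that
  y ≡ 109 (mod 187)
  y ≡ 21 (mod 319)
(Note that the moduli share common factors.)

3849

gcd(187, 319) = 11 and 11 | (21 − 109), so the pair is consistent; merging gives y ≡ 3849 (mod 5423), where 5423 = lcm(187, 319).
The solution is unique modulo lcm(187, 319) = 5423.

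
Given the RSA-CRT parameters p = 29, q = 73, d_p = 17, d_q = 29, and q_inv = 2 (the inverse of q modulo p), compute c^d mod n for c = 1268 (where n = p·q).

976

m₁ = c^(d_p) mod p: c ≡ 21 (mod 29), and 21^17 mod 29 = 19.
m₂ = c^(d_q) mod q: c ≡ 27 (mod 73), and 27^29 mod 73 = 27.
h = q_inv·(m₁ − m₂) mod p = 2·(19 − 27) mod 29 = 13.
m = m₂ + h·q = 27 + 13·73 = 976.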